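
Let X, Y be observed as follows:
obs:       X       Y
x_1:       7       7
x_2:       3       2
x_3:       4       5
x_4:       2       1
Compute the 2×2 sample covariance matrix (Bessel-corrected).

Step 1 — column means:
  mean(X) = (7 + 3 + 4 + 2) / 4 = 16/4 = 4
  mean(Y) = (7 + 2 + 5 + 1) / 4 = 15/4 = 3.75

Step 2 — sample covariance S[i,j] = (1/(n-1)) · Σ_k (x_{k,i} - mean_i) · (x_{k,j} - mean_j), with n-1 = 3.
  S[X,X] = ((3)·(3) + (-1)·(-1) + (0)·(0) + (-2)·(-2)) / 3 = 14/3 = 4.6667
  S[X,Y] = ((3)·(3.25) + (-1)·(-1.75) + (0)·(1.25) + (-2)·(-2.75)) / 3 = 17/3 = 5.6667
  S[Y,Y] = ((3.25)·(3.25) + (-1.75)·(-1.75) + (1.25)·(1.25) + (-2.75)·(-2.75)) / 3 = 22.75/3 = 7.5833

S is symmetric (S[j,i] = S[i,j]). Assembling:

S = [[4.6667, 5.6667],
 [5.6667, 7.5833]]


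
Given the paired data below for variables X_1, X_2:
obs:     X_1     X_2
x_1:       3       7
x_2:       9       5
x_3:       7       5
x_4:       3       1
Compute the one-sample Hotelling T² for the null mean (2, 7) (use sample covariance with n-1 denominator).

Step 1 — sample mean vector:
  mean(X_1) = (3 + 9 + 7 + 3) / 4 = 22/4 = 5.5
  mean(X_2) = (7 + 5 + 5 + 1) / 4 = 18/4 = 4.5
  x̄ = (5.5, 4.5),  deviation x̄ - mu_0 = (5.5, 4.5) - (2, 7) = (3.5, -2.5).

Step 2 — sample covariance matrix, S[i,j] = (1/(n-1)) · Σ_k (x_{k,i} - mean_i) · (x_{k,j} - mean_j), divisor n-1 = 3:
  S[X_1,X_1] = ((-2.5)·(-2.5) + (3.5)·(3.5) + (1.5)·(1.5) + (-2.5)·(-2.5)) / 3 = 27/3 = 9
  S[X_1,X_2] = ((-2.5)·(2.5) + (3.5)·(0.5) + (1.5)·(0.5) + (-2.5)·(-3.5)) / 3 = 5/3 = 1.6667
  S[X_2,X_2] = ((2.5)·(2.5) + (0.5)·(0.5) + (0.5)·(0.5) + (-3.5)·(-3.5)) / 3 = 19/3 = 6.3333
  S = [[9, 1.6667],
 [1.6667, 6.3333]].

Step 3 — invert S. det(S) = 9·6.3333 - (1.6667)² = 54.2222.
  S^{-1} = (1/det) · [[d, -b], [-b, a]] = [[0.1168, -0.0307],
 [-0.0307, 0.166]].

Step 4 — quadratic form (x̄ - mu_0)^T · S^{-1} · (x̄ - mu_0):
  S^{-1} · (x̄ - mu_0) = (0.4857, -0.5225),
  (x̄ - mu_0)^T · [...] = (3.5)·(0.4857) + (-2.5)·(-0.5225) = 3.0061.

Step 5 — scale by n: T² = 4 · 3.0061 = 12.0246.

T² ≈ 12.0246


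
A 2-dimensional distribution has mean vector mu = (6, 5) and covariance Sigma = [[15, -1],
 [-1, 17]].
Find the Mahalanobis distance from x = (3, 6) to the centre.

Step 1 — centre the observation: (x - mu) = (-3, 1).

Step 2 — invert Sigma. det(Sigma) = 15·17 - (-1)² = 254.
  Sigma^{-1} = (1/det) · [[d, -b], [-b, a]] = [[0.0669, 0.0039],
 [0.0039, 0.0591]].

Step 3 — form the quadratic (x - mu)^T · Sigma^{-1} · (x - mu):
  Sigma^{-1} · (x - mu) = (-0.1969, 0.0472).
  (x - mu)^T · [Sigma^{-1} · (x - mu)] = (-3)·(-0.1969) + (1)·(0.0472) = 0.6378.

Step 4 — take square root: d = √(0.6378) ≈ 0.7986.

d(x, mu) = √(0.6378) ≈ 0.7986


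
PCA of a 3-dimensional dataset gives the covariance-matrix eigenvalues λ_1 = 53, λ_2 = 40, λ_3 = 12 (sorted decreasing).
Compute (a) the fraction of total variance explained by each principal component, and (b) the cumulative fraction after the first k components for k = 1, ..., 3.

Step 1 — total variance = trace(Sigma) = Σ λ_i = 53 + 40 + 12 = 105.

Step 2 — fraction explained by component i = λ_i / Σ λ:
  PC1: 53/105 = 0.5048
  PC2: 40/105 = 0.381
  PC3: 12/105 = 0.1143

Step 3 — cumulative fraction after k components = (λ_1 + ... + λ_k) / Σ λ:
  k = 1: 53/105 = 0.5048
  k = 2: (53 + 40)/105 = 93/105 = 0.8857
  k = 3: (53 + 40 + 12)/105 = 105/105 = 1

Summary (fraction, with percent):

explained: PC1 0.5048 (50.48%), PC2 0.381 (38.1%), PC3 0.1143 (11.43%);  cumulative: 0.5048, 0.8857, 1


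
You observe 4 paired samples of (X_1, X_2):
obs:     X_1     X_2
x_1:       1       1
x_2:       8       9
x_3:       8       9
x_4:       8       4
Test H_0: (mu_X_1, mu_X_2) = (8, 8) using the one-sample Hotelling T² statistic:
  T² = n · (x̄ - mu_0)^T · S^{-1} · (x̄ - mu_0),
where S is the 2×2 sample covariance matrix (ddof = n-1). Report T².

Step 1 — sample mean vector:
  mean(X_1) = (1 + 8 + 8 + 8) / 4 = 25/4 = 6.25
  mean(X_2) = (1 + 9 + 9 + 4) / 4 = 23/4 = 5.75
  x̄ = (6.25, 5.75),  deviation x̄ - mu_0 = (6.25, 5.75) - (8, 8) = (-1.75, -2.25).

Step 2 — sample covariance matrix, S[i,j] = (1/(n-1)) · Σ_k (x_{k,i} - mean_i) · (x_{k,j} - mean_j), divisor n-1 = 3:
  S[X_1,X_1] = ((-5.25)·(-5.25) + (1.75)·(1.75) + (1.75)·(1.75) + (1.75)·(1.75)) / 3 = 36.75/3 = 12.25
  S[X_1,X_2] = ((-5.25)·(-4.75) + (1.75)·(3.25) + (1.75)·(3.25) + (1.75)·(-1.75)) / 3 = 33.25/3 = 11.0833
  S[X_2,X_2] = ((-4.75)·(-4.75) + (3.25)·(3.25) + (3.25)·(3.25) + (-1.75)·(-1.75)) / 3 = 46.75/3 = 15.5833
  S = [[12.25, 11.0833],
 [11.0833, 15.5833]].

Step 3 — invert S. det(S) = 12.25·15.5833 - (11.0833)² = 68.0556.
  S^{-1} = (1/det) · [[d, -b], [-b, a]] = [[0.229, -0.1629],
 [-0.1629, 0.18]].

Step 4 — quadratic form (x̄ - mu_0)^T · S^{-1} · (x̄ - mu_0):
  S^{-1} · (x̄ - mu_0) = (-0.0343, -0.12),
  (x̄ - mu_0)^T · [...] = (-1.75)·(-0.0343) + (-2.25)·(-0.12) = 0.33.

Step 5 — scale by n: T² = 4 · 0.33 = 1.32.

T² ≈ 1.32


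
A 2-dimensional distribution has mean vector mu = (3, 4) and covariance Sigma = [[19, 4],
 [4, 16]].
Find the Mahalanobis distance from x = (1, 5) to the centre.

Step 1 — centre the observation: (x - mu) = (-2, 1).

Step 2 — invert Sigma. det(Sigma) = 19·16 - (4)² = 288.
  Sigma^{-1} = (1/det) · [[d, -b], [-b, a]] = [[0.0556, -0.0139],
 [-0.0139, 0.066]].

Step 3 — form the quadratic (x - mu)^T · Sigma^{-1} · (x - mu):
  Sigma^{-1} · (x - mu) = (-0.125, 0.0938).
  (x - mu)^T · [Sigma^{-1} · (x - mu)] = (-2)·(-0.125) + (1)·(0.0938) = 0.3438.

Step 4 — take square root: d = √(0.3438) ≈ 0.5863.

d(x, mu) = √(0.3438) ≈ 0.5863


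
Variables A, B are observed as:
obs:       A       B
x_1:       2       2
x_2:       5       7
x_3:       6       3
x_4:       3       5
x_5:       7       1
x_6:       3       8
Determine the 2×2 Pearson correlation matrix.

Step 1 — column means:
  mean(A) = (2 + 5 + 6 + 3 + 7 + 3) / 6 = 26/6 = 4.3333
  mean(B) = (2 + 7 + 3 + 5 + 1 + 8) / 6 = 26/6 = 4.3333

Step 2 — sample variances and covariances s[i,j] = (1/(n-1)) · Σ_k (x_{k,i} - mean_i) · (x_{k,j} - mean_j), with n-1 = 5:
  s[A,A] = ((-2.3333)·(-2.3333) + (0.6667)·(0.6667) + (1.6667)·(1.6667) + (-1.3333)·(-1.3333) + (2.6667)·(2.6667) + (-1.3333)·(-1.3333)) / 5 = 19.3333/5 = 3.8667
  s[A,B] = ((-2.3333)·(-2.3333) + (0.6667)·(2.6667) + (1.6667)·(-1.3333) + (-1.3333)·(0.6667) + (2.6667)·(-3.3333) + (-1.3333)·(3.6667)) / 5 = -9.6667/5 = -1.9333
  s[B,B] = ((-2.3333)·(-2.3333) + (2.6667)·(2.6667) + (-1.3333)·(-1.3333) + (0.6667)·(0.6667) + (-3.3333)·(-3.3333) + (3.6667)·(3.6667)) / 5 = 39.3333/5 = 7.8667
  Sample standard deviations s_i = √(s[i,i]):
  s(A) = √(3.8667) = 1.9664
  s(B) = √(7.8667) = 2.8048

Step 3 — r_{ij} = s_{ij} / (s_i · s_j):
  r[A,A] = 1 (diagonal).
  r[A,B] = -1.9333 / (1.9664 · 2.8048) = -1.9333 / 5.5152 = -0.3505
  r[B,B] = 1 (diagonal).

R is symmetric with unit diagonal. Assembling:

R = [[1, -0.3505],
 [-0.3505, 1]]


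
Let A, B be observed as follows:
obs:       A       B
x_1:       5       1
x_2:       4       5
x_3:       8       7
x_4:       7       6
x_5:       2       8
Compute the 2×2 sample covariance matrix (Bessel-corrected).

Step 1 — column means:
  mean(A) = (5 + 4 + 8 + 7 + 2) / 5 = 26/5 = 5.2
  mean(B) = (1 + 5 + 7 + 6 + 8) / 5 = 27/5 = 5.4

Step 2 — sample covariance S[i,j] = (1/(n-1)) · Σ_k (x_{k,i} - mean_i) · (x_{k,j} - mean_j), with n-1 = 4.
  S[A,A] = ((-0.2)·(-0.2) + (-1.2)·(-1.2) + (2.8)·(2.8) + (1.8)·(1.8) + (-3.2)·(-3.2)) / 4 = 22.8/4 = 5.7
  S[A,B] = ((-0.2)·(-4.4) + (-1.2)·(-0.4) + (2.8)·(1.6) + (1.8)·(0.6) + (-3.2)·(2.6)) / 4 = -1.4/4 = -0.35
  S[B,B] = ((-4.4)·(-4.4) + (-0.4)·(-0.4) + (1.6)·(1.6) + (0.6)·(0.6) + (2.6)·(2.6)) / 4 = 29.2/4 = 7.3

S is symmetric (S[j,i] = S[i,j]). Assembling:

S = [[5.7, -0.35],
 [-0.35, 7.3]]


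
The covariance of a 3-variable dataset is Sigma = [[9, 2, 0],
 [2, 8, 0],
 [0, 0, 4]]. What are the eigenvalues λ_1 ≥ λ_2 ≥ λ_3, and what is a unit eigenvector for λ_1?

Step 1 — characteristic polynomial p(λ) = det(λI - Sigma) = λ³ - tr·λ² + c_1·λ - det, where tr = trace, c_1 = sum of the principal 2×2 minors, det = det(Sigma):
  tr = 9 + 8 + 4 = 21,
  c_1 = (9·8 - (2)²) + (9·4 - (0)²) + (8·4 - (0)²) = 68 + 36 + 32 = 136,
  det = 9·(8·4 - (0)²) - (2)·((2)·4 - (0)·(0)) + (0)·((2)·(0) - 8·(0)) = 9·(32) - (2)·(8) + (0)·(0) = 272.
  So p(λ) = λ³ - 21λ² + 136λ - 272.
Step 2 — look for an integer root (rational root theorem: any rational root is an integer divisor of 272). Testing λ = 4:
  p(4) = 64 - 336 + 544 - 272 = 0  ✓
  Dividing out (λ - 4): p(λ) = (λ - 4)(λ² - 17λ + 68).
Step 3 — remaining eigenvalues from the quadratic λ² - 17λ + 68 = 0:
  Δ = 17² - 4·68 = 289 - 272 = 17,  λ = (17 ± √17)/2 = (17 ± 4.1231)/2 ≈ 10.5616 or 6.4384.
  Sorted: λ_1 = 10.5616,  λ_2 = 6.4384,  λ_3 = 4  (check: sum = 21 = tr ✓).

Step 4 — unit eigenvector for λ_1 ≈ 10.5616: v spans the null space of (Sigma - λ_1 I), whose rows are
  r_1 = (-1.5616, 2, 0),  r_2 = (2, -2.5616, 0),  r_3 = (0, 0, -6.5616).
  v is orthogonal to every row, so take v ∝ r_1 × r_3 = ((2)·(-6.5616) - (0)·(0), (0)·(0) - (-1.5616)·(-6.5616), (-1.5616)·(0) - (2)·(0)) ≈ (-13.1231, -10.2462, 0).
  Rescale (multiply by -1 so the first nonzero entry is positive): u = (13.1231, 10.2462, 0).
  ||u|| = √((13.1231)² + (10.2462)² + (0)²) = √(277.2007) ≈ 16.6493,  v_1 = u/||u|| ≈ (0.7882, 0.6154, 0) (||v_1|| = 1).

λ_1 = 10.5616,  λ_2 = 6.4384,  λ_3 = 4;  v_1 ≈ (0.7882, 0.6154, 0)


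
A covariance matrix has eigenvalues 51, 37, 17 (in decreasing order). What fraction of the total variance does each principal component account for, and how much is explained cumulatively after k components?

Step 1 — total variance = trace(Sigma) = Σ λ_i = 51 + 37 + 17 = 105.

Step 2 — fraction explained by component i = λ_i / Σ λ:
  PC1: 51/105 = 0.4857
  PC2: 37/105 = 0.3524
  PC3: 17/105 = 0.1619

Step 3 — cumulative fraction after k components = (λ_1 + ... + λ_k) / Σ λ:
  k = 1: 51/105 = 0.4857
  k = 2: (51 + 37)/105 = 88/105 = 0.8381
  k = 3: (51 + 37 + 17)/105 = 105/105 = 1

Summary (fraction, with percent):

explained: PC1 0.4857 (48.57%), PC2 0.3524 (35.24%), PC3 0.1619 (16.19%);  cumulative: 0.4857, 0.8381, 1


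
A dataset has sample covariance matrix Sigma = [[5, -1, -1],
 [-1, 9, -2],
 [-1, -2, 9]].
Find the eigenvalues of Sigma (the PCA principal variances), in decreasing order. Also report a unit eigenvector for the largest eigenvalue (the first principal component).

Step 1 — characteristic polynomial p(λ) = det(λI - Sigma) = λ³ - tr·λ² + c_1·λ - det, where tr = trace, c_1 = sum of the principal 2×2 minors, det = det(Sigma):
  tr = 5 + 9 + 9 = 23,
  c_1 = (5·9 - (-1)²) + (5·9 - (-1)²) + (9·9 - (-2)²) = 44 + 44 + 77 = 165,
  det = 5·(9·9 - (-2)²) - (-1)·((-1)·9 - (-2)·(-1)) + (-1)·((-1)·(-2) - 9·(-1)) = 5·(77) - (-1)·(-11) + (-1)·(11) = 363.
  So p(λ) = λ³ - 23λ² + 165λ - 363.
Step 2 — look for an integer root (rational root theorem: any rational root is an integer divisor of 363). Testing λ = 11:
  p(11) = 1331 - 2783 + 1815 - 363 = 0  ✓
  Dividing out (λ - 11): p(λ) = (λ - 11)(λ² - 12λ + 33).
Step 3 — remaining eigenvalues from the quadratic λ² - 12λ + 33 = 0:
  Δ = 12² - 4·33 = 144 - 132 = 12,  λ = (12 ± √12)/2 = (12 ± 3.4641)/2 ≈ 7.7321 or 4.2679.
  Sorted: λ_1 = 11,  λ_2 = 7.7321,  λ_3 = 4.2679  (check: sum = 23 = tr ✓).

Step 4 — unit eigenvector for λ_1 = 11: v spans the null space of (Sigma - λ_1 I), whose rows are
  r_1 = (-6, -1, -1),  r_2 = (-1, -2, -2),  r_3 = (-1, -2, -2).
  v is orthogonal to every row, so take v ∝ r_1 × r_2 = ((-1)·(-2) - (-1)·(-2), (-1)·(-1) - (-6)·(-2), (-6)·(-2) - (-1)·(-1)) = (0, -11, 11).
  Rescale (divide by 11; multiply by -1 so the first nonzero entry is positive): u = (0, 1, -1).
  ||u|| = √((0)² + (1)² + (-1)²) = √(2) ≈ 1.4142,  v_1 = u/||u|| ≈ (0, 0.7071, -0.7071) (||v_1|| = 1).

λ_1 = 11,  λ_2 = 7.7321,  λ_3 = 4.2679;  v_1 ≈ (0, 0.7071, -0.7071)


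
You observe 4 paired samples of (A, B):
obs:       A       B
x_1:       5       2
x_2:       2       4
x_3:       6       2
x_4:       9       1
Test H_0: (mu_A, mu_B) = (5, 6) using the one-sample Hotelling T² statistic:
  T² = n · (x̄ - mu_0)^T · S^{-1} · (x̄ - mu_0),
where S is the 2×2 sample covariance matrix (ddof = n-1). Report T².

Step 1 — sample mean vector:
  mean(A) = (5 + 2 + 6 + 9) / 4 = 22/4 = 5.5
  mean(B) = (2 + 4 + 2 + 1) / 4 = 9/4 = 2.25
  x̄ = (5.5, 2.25),  deviation x̄ - mu_0 = (5.5, 2.25) - (5, 6) = (0.5, -3.75).

Step 2 — sample covariance matrix, S[i,j] = (1/(n-1)) · Σ_k (x_{k,i} - mean_i) · (x_{k,j} - mean_j), divisor n-1 = 3:
  S[A,A] = ((-0.5)·(-0.5) + (-3.5)·(-3.5) + (0.5)·(0.5) + (3.5)·(3.5)) / 3 = 25/3 = 8.3333
  S[A,B] = ((-0.5)·(-0.25) + (-3.5)·(1.75) + (0.5)·(-0.25) + (3.5)·(-1.25)) / 3 = -10.5/3 = -3.5
  S[B,B] = ((-0.25)·(-0.25) + (1.75)·(1.75) + (-0.25)·(-0.25) + (-1.25)·(-1.25)) / 3 = 4.75/3 = 1.5833
  S = [[8.3333, -3.5],
 [-3.5, 1.5833]].

Step 3 — invert S. det(S) = 8.3333·1.5833 - (-3.5)² = 0.9444.
  S^{-1} = (1/det) · [[d, -b], [-b, a]] = [[1.6765, 3.7059],
 [3.7059, 8.8235]].

Step 4 — quadratic form (x̄ - mu_0)^T · S^{-1} · (x̄ - mu_0):
  S^{-1} · (x̄ - mu_0) = (-13.0588, -31.2353),
  (x̄ - mu_0)^T · [...] = (0.5)·(-13.0588) + (-3.75)·(-31.2353) = 110.6029.

Step 5 — scale by n: T² = 4 · 110.6029 = 442.4118.

T² ≈ 442.4118


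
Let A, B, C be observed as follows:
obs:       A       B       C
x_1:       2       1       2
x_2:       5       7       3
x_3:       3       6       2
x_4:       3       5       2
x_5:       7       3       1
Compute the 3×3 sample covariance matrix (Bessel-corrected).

Step 1 — column means:
  mean(A) = (2 + 5 + 3 + 3 + 7) / 5 = 20/5 = 4
  mean(B) = (1 + 7 + 6 + 5 + 3) / 5 = 22/5 = 4.4
  mean(C) = (2 + 3 + 2 + 2 + 1) / 5 = 10/5 = 2

Step 2 — sample covariance S[i,j] = (1/(n-1)) · Σ_k (x_{k,i} - mean_i) · (x_{k,j} - mean_j), with n-1 = 4.
  S[A,A] = ((-2)·(-2) + (1)·(1) + (-1)·(-1) + (-1)·(-1) + (3)·(3)) / 4 = 16/4 = 4
  S[A,B] = ((-2)·(-3.4) + (1)·(2.6) + (-1)·(1.6) + (-1)·(0.6) + (3)·(-1.4)) / 4 = 3/4 = 0.75
  S[A,C] = ((-2)·(0) + (1)·(1) + (-1)·(0) + (-1)·(0) + (3)·(-1)) / 4 = -2/4 = -0.5
  S[B,B] = ((-3.4)·(-3.4) + (2.6)·(2.6) + (1.6)·(1.6) + (0.6)·(0.6) + (-1.4)·(-1.4)) / 4 = 23.2/4 = 5.8
  S[B,C] = ((-3.4)·(0) + (2.6)·(1) + (1.6)·(0) + (0.6)·(0) + (-1.4)·(-1)) / 4 = 4/4 = 1
  S[C,C] = ((0)·(0) + (1)·(1) + (0)·(0) + (0)·(0) + (-1)·(-1)) / 4 = 2/4 = 0.5

S is symmetric (S[j,i] = S[i,j]). Assembling:

S = [[4, 0.75, -0.5],
 [0.75, 5.8, 1],
 [-0.5, 1, 0.5]]


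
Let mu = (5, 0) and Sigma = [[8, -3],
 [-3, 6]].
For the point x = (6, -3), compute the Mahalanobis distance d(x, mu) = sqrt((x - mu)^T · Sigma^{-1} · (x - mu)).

Step 1 — centre the observation: (x - mu) = (1, -3).

Step 2 — invert Sigma. det(Sigma) = 8·6 - (-3)² = 39.
  Sigma^{-1} = (1/det) · [[d, -b], [-b, a]] = [[0.1538, 0.0769],
 [0.0769, 0.2051]].

Step 3 — form the quadratic (x - mu)^T · Sigma^{-1} · (x - mu):
  Sigma^{-1} · (x - mu) = (-0.0769, -0.5385).
  (x - mu)^T · [Sigma^{-1} · (x - mu)] = (1)·(-0.0769) + (-3)·(-0.5385) = 1.5385.

Step 4 — take square root: d = √(1.5385) ≈ 1.2403.

d(x, mu) = √(1.5385) ≈ 1.2403


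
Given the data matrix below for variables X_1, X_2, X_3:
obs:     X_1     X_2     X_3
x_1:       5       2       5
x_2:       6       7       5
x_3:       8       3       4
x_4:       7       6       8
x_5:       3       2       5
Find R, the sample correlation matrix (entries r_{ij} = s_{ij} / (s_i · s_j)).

Step 1 — column means:
  mean(X_1) = (5 + 6 + 8 + 7 + 3) / 5 = 29/5 = 5.8
  mean(X_2) = (2 + 7 + 3 + 6 + 2) / 5 = 20/5 = 4
  mean(X_3) = (5 + 5 + 4 + 8 + 5) / 5 = 27/5 = 5.4

Step 2 — sample variances and covariances s[i,j] = (1/(n-1)) · Σ_k (x_{k,i} - mean_i) · (x_{k,j} - mean_j), with n-1 = 4:
  s[X_1,X_1] = ((-0.8)·(-0.8) + (0.2)·(0.2) + (2.2)·(2.2) + (1.2)·(1.2) + (-2.8)·(-2.8)) / 4 = 14.8/4 = 3.7
  s[X_1,X_2] = ((-0.8)·(-2) + (0.2)·(3) + (2.2)·(-1) + (1.2)·(2) + (-2.8)·(-2)) / 4 = 8/4 = 2
  s[X_1,X_3] = ((-0.8)·(-0.4) + (0.2)·(-0.4) + (2.2)·(-1.4) + (1.2)·(2.6) + (-2.8)·(-0.4)) / 4 = 1.4/4 = 0.35
  s[X_2,X_2] = ((-2)·(-2) + (3)·(3) + (-1)·(-1) + (2)·(2) + (-2)·(-2)) / 4 = 22/4 = 5.5
  s[X_2,X_3] = ((-2)·(-0.4) + (3)·(-0.4) + (-1)·(-1.4) + (2)·(2.6) + (-2)·(-0.4)) / 4 = 7/4 = 1.75
  s[X_3,X_3] = ((-0.4)·(-0.4) + (-0.4)·(-0.4) + (-1.4)·(-1.4) + (2.6)·(2.6) + (-0.4)·(-0.4)) / 4 = 9.2/4 = 2.3
  Sample standard deviations s_i = √(s[i,i]):
  s(X_1) = √(3.7) = 1.9235
  s(X_2) = √(5.5) = 2.3452
  s(X_3) = √(2.3) = 1.5166

Step 3 — r_{ij} = s_{ij} / (s_i · s_j):
  r[X_1,X_1] = 1 (diagonal).
  r[X_1,X_2] = 2 / (1.9235 · 2.3452) = 2 / 4.5111 = 0.4434
  r[X_1,X_3] = 0.35 / (1.9235 · 1.5166) = 0.35 / 2.9172 = 0.12
  r[X_2,X_2] = 1 (diagonal).
  r[X_2,X_3] = 1.75 / (2.3452 · 1.5166) = 1.75 / 3.5567 = 0.492
  r[X_3,X_3] = 1 (diagonal).

R is symmetric with unit diagonal. Assembling:

R = [[1, 0.4434, 0.12],
 [0.4434, 1, 0.492],
 [0.12, 0.492, 1]]


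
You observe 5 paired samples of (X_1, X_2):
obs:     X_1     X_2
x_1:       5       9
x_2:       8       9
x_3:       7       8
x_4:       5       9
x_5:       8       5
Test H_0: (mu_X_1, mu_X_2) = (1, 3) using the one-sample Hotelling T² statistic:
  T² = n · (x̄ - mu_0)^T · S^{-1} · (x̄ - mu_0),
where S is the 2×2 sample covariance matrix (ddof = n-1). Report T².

Step 1 — sample mean vector:
  mean(X_1) = (5 + 8 + 7 + 5 + 8) / 5 = 33/5 = 6.6
  mean(X_2) = (9 + 9 + 8 + 9 + 5) / 5 = 40/5 = 8
  x̄ = (6.6, 8),  deviation x̄ - mu_0 = (6.6, 8) - (1, 3) = (5.6, 5).

Step 2 — sample covariance matrix, S[i,j] = (1/(n-1)) · Σ_k (x_{k,i} - mean_i) · (x_{k,j} - mean_j), divisor n-1 = 4:
  S[X_1,X_1] = ((-1.6)·(-1.6) + (1.4)·(1.4) + (0.4)·(0.4) + (-1.6)·(-1.6) + (1.4)·(1.4)) / 4 = 9.2/4 = 2.3
  S[X_1,X_2] = ((-1.6)·(1) + (1.4)·(1) + (0.4)·(0) + (-1.6)·(1) + (1.4)·(-3)) / 4 = -6/4 = -1.5
  S[X_2,X_2] = ((1)·(1) + (1)·(1) + (0)·(0) + (1)·(1) + (-3)·(-3)) / 4 = 12/4 = 3
  S = [[2.3, -1.5],
 [-1.5, 3]].

Step 3 — invert S. det(S) = 2.3·3 - (-1.5)² = 4.65.
  S^{-1} = (1/det) · [[d, -b], [-b, a]] = [[0.6452, 0.3226],
 [0.3226, 0.4946]].

Step 4 — quadratic form (x̄ - mu_0)^T · S^{-1} · (x̄ - mu_0):
  S^{-1} · (x̄ - mu_0) = (5.2258, 4.2796),
  (x̄ - mu_0)^T · [...] = (5.6)·(5.2258) + (5)·(4.2796) = 50.6624.

Step 5 — scale by n: T² = 5 · 50.6624 = 253.3118.

T² ≈ 253.3118


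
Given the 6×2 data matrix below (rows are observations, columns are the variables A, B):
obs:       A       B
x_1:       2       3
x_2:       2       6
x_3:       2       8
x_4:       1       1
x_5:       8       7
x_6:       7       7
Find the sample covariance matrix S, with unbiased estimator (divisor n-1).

Step 1 — column means:
  mean(A) = (2 + 2 + 2 + 1 + 8 + 7) / 6 = 22/6 = 3.6667
  mean(B) = (3 + 6 + 8 + 1 + 7 + 7) / 6 = 32/6 = 5.3333

Step 2 — sample covariance S[i,j] = (1/(n-1)) · Σ_k (x_{k,i} - mean_i) · (x_{k,j} - mean_j), with n-1 = 5.
  S[A,A] = ((-1.6667)·(-1.6667) + (-1.6667)·(-1.6667) + (-1.6667)·(-1.6667) + (-2.6667)·(-2.6667) + (4.3333)·(4.3333) + (3.3333)·(3.3333)) / 5 = 45.3333/5 = 9.0667
  S[A,B] = ((-1.6667)·(-2.3333) + (-1.6667)·(0.6667) + (-1.6667)·(2.6667) + (-2.6667)·(-4.3333) + (4.3333)·(1.6667) + (3.3333)·(1.6667)) / 5 = 22.6667/5 = 4.5333
  S[B,B] = ((-2.3333)·(-2.3333) + (0.6667)·(0.6667) + (2.6667)·(2.6667) + (-4.3333)·(-4.3333) + (1.6667)·(1.6667) + (1.6667)·(1.6667)) / 5 = 37.3333/5 = 7.4667

S is symmetric (S[j,i] = S[i,j]). Assembling:

S = [[9.0667, 4.5333],
 [4.5333, 7.4667]]


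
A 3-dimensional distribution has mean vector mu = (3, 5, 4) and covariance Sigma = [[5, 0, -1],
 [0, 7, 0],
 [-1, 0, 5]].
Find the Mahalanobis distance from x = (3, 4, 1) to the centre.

Step 1 — centre the observation: (x - mu) = (0, -1, -3).

Step 2 — invert Sigma (cofactor / det for 3×3, or solve directly):
  Sigma^{-1} = [[0.2083, 0, 0.0417],
 [0, 0.1429, 0],
 [0.0417, 0, 0.2083]].

Step 3 — form the quadratic (x - mu)^T · Sigma^{-1} · (x - mu):
  Sigma^{-1} · (x - mu) = (-0.125, -0.1429, -0.625).
  (x - mu)^T · [Sigma^{-1} · (x - mu)] = (0)·(-0.125) + (-1)·(-0.1429) + (-3)·(-0.625) = 2.0179.

Step 4 — take square root: d = √(2.0179) ≈ 1.4205.

d(x, mu) = √(2.0179) ≈ 1.4205


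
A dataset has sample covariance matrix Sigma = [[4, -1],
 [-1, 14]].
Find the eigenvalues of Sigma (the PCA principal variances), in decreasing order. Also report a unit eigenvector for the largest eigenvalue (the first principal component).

Step 1 — characteristic polynomial of 2×2 Sigma:
  det(Sigma - λI) = λ² - trace · λ + det = 0.
  trace = 4 + 14 = 18, det = 4·14 - (-1)² = 55.
Step 2 — discriminant:
  Δ = trace² - 4·det = 324 - 220 = 104.
Step 3 — eigenvalues:
  λ = (trace ± √Δ)/2 = (18 ± 10.198)/2,
  λ_1 = 14.099,  λ_2 = 3.901.

Step 4 — unit eigenvector for λ_1: solve (Sigma - λ_1 I)v = 0. First row:
  (4 - 14.099)·v_x + (-1)·v_y = 0, i.e. (-10.099)·v_x + (-1)·v_y = 0,
  so v ∝ (b, λ_1 - a) = (-1, 10.099); multiply by -1 so the first entry is positive: u = (1, -10.099).
  ||u|| = √((1)² + (-10.099)²) = √(102.9902) ≈ 10.1484,
  v_1 = u/||u|| ≈ (0.0985, -0.9951) (||v_1|| = 1).

λ_1 = 14.099,  λ_2 = 3.901;  v_1 ≈ (0.0985, -0.9951)


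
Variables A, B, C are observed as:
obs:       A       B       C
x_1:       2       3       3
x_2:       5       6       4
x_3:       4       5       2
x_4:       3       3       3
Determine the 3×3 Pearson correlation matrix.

Step 1 — column means:
  mean(A) = (2 + 5 + 4 + 3) / 4 = 14/4 = 3.5
  mean(B) = (3 + 6 + 5 + 3) / 4 = 17/4 = 4.25
  mean(C) = (3 + 4 + 2 + 3) / 4 = 12/4 = 3

Step 2 — sample variances and covariances s[i,j] = (1/(n-1)) · Σ_k (x_{k,i} - mean_i) · (x_{k,j} - mean_j), with n-1 = 3:
  s[A,A] = ((-1.5)·(-1.5) + (1.5)·(1.5) + (0.5)·(0.5) + (-0.5)·(-0.5)) / 3 = 5/3 = 1.6667
  s[A,B] = ((-1.5)·(-1.25) + (1.5)·(1.75) + (0.5)·(0.75) + (-0.5)·(-1.25)) / 3 = 5.5/3 = 1.8333
  s[A,C] = ((-1.5)·(0) + (1.5)·(1) + (0.5)·(-1) + (-0.5)·(0)) / 3 = 1/3 = 0.3333
  s[B,B] = ((-1.25)·(-1.25) + (1.75)·(1.75) + (0.75)·(0.75) + (-1.25)·(-1.25)) / 3 = 6.75/3 = 2.25
  s[B,C] = ((-1.25)·(0) + (1.75)·(1) + (0.75)·(-1) + (-1.25)·(0)) / 3 = 1/3 = 0.3333
  s[C,C] = ((0)·(0) + (1)·(1) + (-1)·(-1) + (0)·(0)) / 3 = 2/3 = 0.6667
  Sample standard deviations s_i = √(s[i,i]):
  s(A) = √(1.6667) = 1.291
  s(B) = √(2.25) = 1.5
  s(C) = √(0.6667) = 0.8165

Step 3 — r_{ij} = s_{ij} / (s_i · s_j):
  r[A,A] = 1 (diagonal).
  r[A,B] = 1.8333 / (1.291 · 1.5) = 1.8333 / 1.9365 = 0.9467
  r[A,C] = 0.3333 / (1.291 · 0.8165) = 0.3333 / 1.0541 = 0.3162
  r[B,B] = 1 (diagonal).
  r[B,C] = 0.3333 / (1.5 · 0.8165) = 0.3333 / 1.2247 = 0.2722
  r[C,C] = 1 (diagonal).

R is symmetric with unit diagonal. Assembling:

R = [[1, 0.9467, 0.3162],
 [0.9467, 1, 0.2722],
 [0.3162, 0.2722, 1]]


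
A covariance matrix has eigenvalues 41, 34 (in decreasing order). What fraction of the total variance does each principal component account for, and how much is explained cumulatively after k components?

Step 1 — total variance = trace(Sigma) = Σ λ_i = 41 + 34 = 75.

Step 2 — fraction explained by component i = λ_i / Σ λ:
  PC1: 41/75 = 0.5467
  PC2: 34/75 = 0.4533

Step 3 — cumulative fraction after k components = (λ_1 + ... + λ_k) / Σ λ:
  k = 1: 41/75 = 0.5467
  k = 2: (41 + 34)/75 = 75/75 = 1

Summary (fraction, with percent):

explained: PC1 0.5467 (54.67%), PC2 0.4533 (45.33%);  cumulative: 0.5467, 1


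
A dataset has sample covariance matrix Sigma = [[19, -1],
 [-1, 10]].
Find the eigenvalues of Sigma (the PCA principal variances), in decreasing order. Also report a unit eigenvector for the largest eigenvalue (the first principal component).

Step 1 — characteristic polynomial of 2×2 Sigma:
  det(Sigma - λI) = λ² - trace · λ + det = 0.
  trace = 19 + 10 = 29, det = 19·10 - (-1)² = 189.
Step 2 — discriminant:
  Δ = trace² - 4·det = 841 - 756 = 85.
Step 3 — eigenvalues:
  λ = (trace ± √Δ)/2 = (29 ± 9.2195)/2,
  λ_1 = 19.1098,  λ_2 = 9.8902.

Step 4 — unit eigenvector for λ_1: solve (Sigma - λ_1 I)v = 0. First row:
  (19 - 19.1098)·v_x + (-1)·v_y = 0, i.e. (-0.1098)·v_x + (-1)·v_y = 0,
  so v ∝ (b, λ_1 - a) = (-1, 0.1098); multiply by -1 so the first entry is positive: u = (1, -0.1098).
  ||u|| = √((1)² + (-0.1098)²) = √(1.012) ≈ 1.006,
  v_1 = u/||u|| ≈ (0.994, -0.1091) (||v_1|| = 1).

λ_1 = 19.1098,  λ_2 = 9.8902;  v_1 ≈ (0.994, -0.1091)


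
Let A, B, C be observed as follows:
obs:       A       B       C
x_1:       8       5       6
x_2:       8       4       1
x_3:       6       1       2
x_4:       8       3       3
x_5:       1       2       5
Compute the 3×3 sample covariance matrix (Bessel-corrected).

Step 1 — column means:
  mean(A) = (8 + 8 + 6 + 8 + 1) / 5 = 31/5 = 6.2
  mean(B) = (5 + 4 + 1 + 3 + 2) / 5 = 15/5 = 3
  mean(C) = (6 + 1 + 2 + 3 + 5) / 5 = 17/5 = 3.4

Step 2 — sample covariance S[i,j] = (1/(n-1)) · Σ_k (x_{k,i} - mean_i) · (x_{k,j} - mean_j), with n-1 = 4.
  S[A,A] = ((1.8)·(1.8) + (1.8)·(1.8) + (-0.2)·(-0.2) + (1.8)·(1.8) + (-5.2)·(-5.2)) / 4 = 36.8/4 = 9.2
  S[A,B] = ((1.8)·(2) + (1.8)·(1) + (-0.2)·(-2) + (1.8)·(0) + (-5.2)·(-1)) / 4 = 11/4 = 2.75
  S[A,C] = ((1.8)·(2.6) + (1.8)·(-2.4) + (-0.2)·(-1.4) + (1.8)·(-0.4) + (-5.2)·(1.6)) / 4 = -8.4/4 = -2.1
  S[B,B] = ((2)·(2) + (1)·(1) + (-2)·(-2) + (0)·(0) + (-1)·(-1)) / 4 = 10/4 = 2.5
  S[B,C] = ((2)·(2.6) + (1)·(-2.4) + (-2)·(-1.4) + (0)·(-0.4) + (-1)·(1.6)) / 4 = 4/4 = 1
  S[C,C] = ((2.6)·(2.6) + (-2.4)·(-2.4) + (-1.4)·(-1.4) + (-0.4)·(-0.4) + (1.6)·(1.6)) / 4 = 17.2/4 = 4.3

S is symmetric (S[j,i] = S[i,j]). Assembling:

S = [[9.2, 2.75, -2.1],
 [2.75, 2.5, 1],
 [-2.1, 1, 4.3]]


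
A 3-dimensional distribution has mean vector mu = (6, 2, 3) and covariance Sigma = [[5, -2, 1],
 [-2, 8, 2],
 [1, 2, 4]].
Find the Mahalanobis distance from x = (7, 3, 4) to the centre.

Step 1 — centre the observation: (x - mu) = (1, 1, 1).

Step 2 — invert Sigma (cofactor / det for 3×3, or solve directly):
  Sigma^{-1} = [[0.2593, 0.0926, -0.1111],
 [0.0926, 0.1759, -0.1111],
 [-0.1111, -0.1111, 0.3333]].

Step 3 — form the quadratic (x - mu)^T · Sigma^{-1} · (x - mu):
  Sigma^{-1} · (x - mu) = (0.2407, 0.1574, 0.1111).
  (x - mu)^T · [Sigma^{-1} · (x - mu)] = (1)·(0.2407) + (1)·(0.1574) + (1)·(0.1111) = 0.5093.

Step 4 — take square root: d = √(0.5093) ≈ 0.7136.

d(x, mu) = √(0.5093) ≈ 0.7136


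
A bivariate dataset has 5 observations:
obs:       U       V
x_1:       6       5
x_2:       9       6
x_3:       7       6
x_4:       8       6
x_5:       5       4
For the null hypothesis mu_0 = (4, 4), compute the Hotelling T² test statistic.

Step 1 — sample mean vector:
  mean(U) = (6 + 9 + 7 + 8 + 5) / 5 = 35/5 = 7
  mean(V) = (5 + 6 + 6 + 6 + 4) / 5 = 27/5 = 5.4
  x̄ = (7, 5.4),  deviation x̄ - mu_0 = (7, 5.4) - (4, 4) = (3, 1.4).

Step 2 — sample covariance matrix, S[i,j] = (1/(n-1)) · Σ_k (x_{k,i} - mean_i) · (x_{k,j} - mean_j), divisor n-1 = 4:
  S[U,U] = ((-1)·(-1) + (2)·(2) + (0)·(0) + (1)·(1) + (-2)·(-2)) / 4 = 10/4 = 2.5
  S[U,V] = ((-1)·(-0.4) + (2)·(0.6) + (0)·(0.6) + (1)·(0.6) + (-2)·(-1.4)) / 4 = 5/4 = 1.25
  S[V,V] = ((-0.4)·(-0.4) + (0.6)·(0.6) + (0.6)·(0.6) + (0.6)·(0.6) + (-1.4)·(-1.4)) / 4 = 3.2/4 = 0.8
  S = [[2.5, 1.25],
 [1.25, 0.8]].

Step 3 — invert S. det(S) = 2.5·0.8 - (1.25)² = 0.4375.
  S^{-1} = (1/det) · [[d, -b], [-b, a]] = [[1.8286, -2.8571],
 [-2.8571, 5.7143]].

Step 4 — quadratic form (x̄ - mu_0)^T · S^{-1} · (x̄ - mu_0):
  S^{-1} · (x̄ - mu_0) = (1.4857, -0.5714),
  (x̄ - mu_0)^T · [...] = (3)·(1.4857) + (1.4)·(-0.5714) = 3.6571.

Step 5 — scale by n: T² = 5 · 3.6571 = 18.2857.

T² ≈ 18.2857


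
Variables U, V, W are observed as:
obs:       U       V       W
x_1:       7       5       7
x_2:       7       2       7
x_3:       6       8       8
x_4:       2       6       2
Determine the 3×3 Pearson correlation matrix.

Step 1 — column means:
  mean(U) = (7 + 7 + 6 + 2) / 4 = 22/4 = 5.5
  mean(V) = (5 + 2 + 8 + 6) / 4 = 21/4 = 5.25
  mean(W) = (7 + 7 + 8 + 2) / 4 = 24/4 = 6

Step 2 — sample variances and covariances s[i,j] = (1/(n-1)) · Σ_k (x_{k,i} - mean_i) · (x_{k,j} - mean_j), with n-1 = 3:
  s[U,U] = ((1.5)·(1.5) + (1.5)·(1.5) + (0.5)·(0.5) + (-3.5)·(-3.5)) / 3 = 17/3 = 5.6667
  s[U,V] = ((1.5)·(-0.25) + (1.5)·(-3.25) + (0.5)·(2.75) + (-3.5)·(0.75)) / 3 = -6.5/3 = -2.1667
  s[U,W] = ((1.5)·(1) + (1.5)·(1) + (0.5)·(2) + (-3.5)·(-4)) / 3 = 18/3 = 6
  s[V,V] = ((-0.25)·(-0.25) + (-3.25)·(-3.25) + (2.75)·(2.75) + (0.75)·(0.75)) / 3 = 18.75/3 = 6.25
  s[V,W] = ((-0.25)·(1) + (-3.25)·(1) + (2.75)·(2) + (0.75)·(-4)) / 3 = -1/3 = -0.3333
  s[W,W] = ((1)·(1) + (1)·(1) + (2)·(2) + (-4)·(-4)) / 3 = 22/3 = 7.3333
  Sample standard deviations s_i = √(s[i,i]):
  s(U) = √(5.6667) = 2.3805
  s(V) = √(6.25) = 2.5
  s(W) = √(7.3333) = 2.708

Step 3 — r_{ij} = s_{ij} / (s_i · s_j):
  r[U,U] = 1 (diagonal).
  r[U,V] = -2.1667 / (2.3805 · 2.5) = -2.1667 / 5.9512 = -0.3641
  r[U,W] = 6 / (2.3805 · 2.708) = 6 / 6.4464 = 0.9308
  r[V,V] = 1 (diagonal).
  r[V,W] = -0.3333 / (2.5 · 2.708) = -0.3333 / 6.77 = -0.0492
  r[W,W] = 1 (diagonal).

R is symmetric with unit diagonal. Assembling:

R = [[1, -0.3641, 0.9308],
 [-0.3641, 1, -0.0492],
 [0.9308, -0.0492, 1]]


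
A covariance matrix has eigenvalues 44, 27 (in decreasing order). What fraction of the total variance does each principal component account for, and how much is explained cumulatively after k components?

Step 1 — total variance = trace(Sigma) = Σ λ_i = 44 + 27 = 71.

Step 2 — fraction explained by component i = λ_i / Σ λ:
  PC1: 44/71 = 0.6197
  PC2: 27/71 = 0.3803

Step 3 — cumulative fraction after k components = (λ_1 + ... + λ_k) / Σ λ:
  k = 1: 44/71 = 0.6197
  k = 2: (44 + 27)/71 = 71/71 = 1

Summary (fraction, with percent):

explained: PC1 0.6197 (61.97%), PC2 0.3803 (38.03%);  cumulative: 0.6197, 1


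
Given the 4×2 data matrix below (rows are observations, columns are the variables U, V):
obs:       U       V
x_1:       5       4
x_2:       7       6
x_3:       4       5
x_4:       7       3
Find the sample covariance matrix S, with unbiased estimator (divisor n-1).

Step 1 — column means:
  mean(U) = (5 + 7 + 4 + 7) / 4 = 23/4 = 5.75
  mean(V) = (4 + 6 + 5 + 3) / 4 = 18/4 = 4.5

Step 2 — sample covariance S[i,j] = (1/(n-1)) · Σ_k (x_{k,i} - mean_i) · (x_{k,j} - mean_j), with n-1 = 3.
  S[U,U] = ((-0.75)·(-0.75) + (1.25)·(1.25) + (-1.75)·(-1.75) + (1.25)·(1.25)) / 3 = 6.75/3 = 2.25
  S[U,V] = ((-0.75)·(-0.5) + (1.25)·(1.5) + (-1.75)·(0.5) + (1.25)·(-1.5)) / 3 = -0.5/3 = -0.1667
  S[V,V] = ((-0.5)·(-0.5) + (1.5)·(1.5) + (0.5)·(0.5) + (-1.5)·(-1.5)) / 3 = 5/3 = 1.6667

S is symmetric (S[j,i] = S[i,j]). Assembling:

S = [[2.25, -0.1667],
 [-0.1667, 1.6667]]


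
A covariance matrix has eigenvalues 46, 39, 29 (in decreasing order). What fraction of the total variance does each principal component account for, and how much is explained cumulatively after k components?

Step 1 — total variance = trace(Sigma) = Σ λ_i = 46 + 39 + 29 = 114.

Step 2 — fraction explained by component i = λ_i / Σ λ:
  PC1: 46/114 = 0.4035
  PC2: 39/114 = 0.3421
  PC3: 29/114 = 0.2544

Step 3 — cumulative fraction after k components = (λ_1 + ... + λ_k) / Σ λ:
  k = 1: 46/114 = 0.4035
  k = 2: (46 + 39)/114 = 85/114 = 0.7456
  k = 3: (46 + 39 + 29)/114 = 114/114 = 1

Summary (fraction, with percent):

explained: PC1 0.4035 (40.35%), PC2 0.3421 (34.21%), PC3 0.2544 (25.44%);  cumulative: 0.4035, 0.7456, 1


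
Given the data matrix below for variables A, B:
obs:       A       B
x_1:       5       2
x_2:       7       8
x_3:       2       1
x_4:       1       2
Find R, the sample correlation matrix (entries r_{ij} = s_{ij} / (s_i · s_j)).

Step 1 — column means:
  mean(A) = (5 + 7 + 2 + 1) / 4 = 15/4 = 3.75
  mean(B) = (2 + 8 + 1 + 2) / 4 = 13/4 = 3.25

Step 2 — sample variances and covariances s[i,j] = (1/(n-1)) · Σ_k (x_{k,i} - mean_i) · (x_{k,j} - mean_j), with n-1 = 3:
  s[A,A] = ((1.25)·(1.25) + (3.25)·(3.25) + (-1.75)·(-1.75) + (-2.75)·(-2.75)) / 3 = 22.75/3 = 7.5833
  s[A,B] = ((1.25)·(-1.25) + (3.25)·(4.75) + (-1.75)·(-2.25) + (-2.75)·(-1.25)) / 3 = 21.25/3 = 7.0833
  s[B,B] = ((-1.25)·(-1.25) + (4.75)·(4.75) + (-2.25)·(-2.25) + (-1.25)·(-1.25)) / 3 = 30.75/3 = 10.25
  Sample standard deviations s_i = √(s[i,i]):
  s(A) = √(7.5833) = 2.7538
  s(B) = √(10.25) = 3.2016

Step 3 — r_{ij} = s_{ij} / (s_i · s_j):
  r[A,A] = 1 (diagonal).
  r[A,B] = 7.0833 / (2.7538 · 3.2016) = 7.0833 / 8.8164 = 0.8034
  r[B,B] = 1 (diagonal).

R is symmetric with unit diagonal. Assembling:

R = [[1, 0.8034],
 [0.8034, 1]]


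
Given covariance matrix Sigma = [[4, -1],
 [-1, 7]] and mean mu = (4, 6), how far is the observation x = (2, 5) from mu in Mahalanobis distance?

Step 1 — centre the observation: (x - mu) = (-2, -1).

Step 2 — invert Sigma. det(Sigma) = 4·7 - (-1)² = 27.
  Sigma^{-1} = (1/det) · [[d, -b], [-b, a]] = [[0.2593, 0.037],
 [0.037, 0.1481]].

Step 3 — form the quadratic (x - mu)^T · Sigma^{-1} · (x - mu):
  Sigma^{-1} · (x - mu) = (-0.5556, -0.2222).
  (x - mu)^T · [Sigma^{-1} · (x - mu)] = (-2)·(-0.5556) + (-1)·(-0.2222) = 1.3333.

Step 4 — take square root: d = √(1.3333) ≈ 1.1547.

d(x, mu) = √(1.3333) ≈ 1.1547


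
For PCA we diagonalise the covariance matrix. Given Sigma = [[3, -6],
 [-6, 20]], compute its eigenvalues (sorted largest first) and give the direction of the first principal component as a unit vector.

Step 1 — characteristic polynomial of 2×2 Sigma:
  det(Sigma - λI) = λ² - trace · λ + det = 0.
  trace = 3 + 20 = 23, det = 3·20 - (-6)² = 24.
Step 2 — discriminant:
  Δ = trace² - 4·det = 529 - 96 = 433.
Step 3 — eigenvalues:
  λ = (trace ± √Δ)/2 = (23 ± 20.8087)/2,
  λ_1 = 21.9043,  λ_2 = 1.0957.

Step 4 — unit eigenvector for λ_1: solve (Sigma - λ_1 I)v = 0. First row:
  (3 - 21.9043)·v_x + (-6)·v_y = 0, i.e. (-18.9043)·v_x + (-6)·v_y = 0,
  so v ∝ (b, λ_1 - a) = (-6, 18.9043); multiply by -1 so the first entry is positive: u = (6, -18.9043).
  ||u|| = √((6)² + (-18.9043)²) = √(393.3735) ≈ 19.8336,
  v_1 = u/||u|| ≈ (0.3025, -0.9531) (||v_1|| = 1).

λ_1 = 21.9043,  λ_2 = 1.0957;  v_1 ≈ (0.3025, -0.9531)


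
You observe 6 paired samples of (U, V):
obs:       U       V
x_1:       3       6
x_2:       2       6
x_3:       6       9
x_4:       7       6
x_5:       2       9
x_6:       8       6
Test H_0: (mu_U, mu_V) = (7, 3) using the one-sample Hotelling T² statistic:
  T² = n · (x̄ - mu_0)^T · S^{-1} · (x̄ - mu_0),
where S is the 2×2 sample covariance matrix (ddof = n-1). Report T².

Step 1 — sample mean vector:
  mean(U) = (3 + 2 + 6 + 7 + 2 + 8) / 6 = 28/6 = 4.6667
  mean(V) = (6 + 6 + 9 + 6 + 9 + 6) / 6 = 42/6 = 7
  x̄ = (4.6667, 7),  deviation x̄ - mu_0 = (4.6667, 7) - (7, 3) = (-2.3333, 4).

Step 2 — sample covariance matrix, S[i,j] = (1/(n-1)) · Σ_k (x_{k,i} - mean_i) · (x_{k,j} - mean_j), divisor n-1 = 5:
  S[U,U] = ((-1.6667)·(-1.6667) + (-2.6667)·(-2.6667) + (1.3333)·(1.3333) + (2.3333)·(2.3333) + (-2.6667)·(-2.6667) + (3.3333)·(3.3333)) / 5 = 35.3333/5 = 7.0667
  S[U,V] = ((-1.6667)·(-1) + (-2.6667)·(-1) + (1.3333)·(2) + (2.3333)·(-1) + (-2.6667)·(2) + (3.3333)·(-1)) / 5 = -4/5 = -0.8
  S[V,V] = ((-1)·(-1) + (-1)·(-1) + (2)·(2) + (-1)·(-1) + (2)·(2) + (-1)·(-1)) / 5 = 12/5 = 2.4
  S = [[7.0667, -0.8],
 [-0.8, 2.4]].

Step 3 — invert S. det(S) = 7.0667·2.4 - (-0.8)² = 16.32.
  S^{-1} = (1/det) · [[d, -b], [-b, a]] = [[0.1471, 0.049],
 [0.049, 0.433]].

Step 4 — quadratic form (x̄ - mu_0)^T · S^{-1} · (x̄ - mu_0):
  S^{-1} · (x̄ - mu_0) = (-0.1471, 1.6176),
  (x̄ - mu_0)^T · [...] = (-2.3333)·(-0.1471) + (4)·(1.6176) = 6.8137.

Step 5 — scale by n: T² = 6 · 6.8137 = 40.8824.

T² ≈ 40.8824


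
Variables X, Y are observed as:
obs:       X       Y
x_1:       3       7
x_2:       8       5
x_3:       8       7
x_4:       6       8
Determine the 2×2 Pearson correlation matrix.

Step 1 — column means:
  mean(X) = (3 + 8 + 8 + 6) / 4 = 25/4 = 6.25
  mean(Y) = (7 + 5 + 7 + 8) / 4 = 27/4 = 6.75

Step 2 — sample variances and covariances s[i,j] = (1/(n-1)) · Σ_k (x_{k,i} - mean_i) · (x_{k,j} - mean_j), with n-1 = 3:
  s[X,X] = ((-3.25)·(-3.25) + (1.75)·(1.75) + (1.75)·(1.75) + (-0.25)·(-0.25)) / 3 = 16.75/3 = 5.5833
  s[X,Y] = ((-3.25)·(0.25) + (1.75)·(-1.75) + (1.75)·(0.25) + (-0.25)·(1.25)) / 3 = -3.75/3 = -1.25
  s[Y,Y] = ((0.25)·(0.25) + (-1.75)·(-1.75) + (0.25)·(0.25) + (1.25)·(1.25)) / 3 = 4.75/3 = 1.5833
  Sample standard deviations s_i = √(s[i,i]):
  s(X) = √(5.5833) = 2.3629
  s(Y) = √(1.5833) = 1.2583

Step 3 — r_{ij} = s_{ij} / (s_i · s_j):
  r[X,X] = 1 (diagonal).
  r[X,Y] = -1.25 / (2.3629 · 1.2583) = -1.25 / 2.9733 = -0.4204
  r[Y,Y] = 1 (diagonal).

R is symmetric with unit diagonal. Assembling:

R = [[1, -0.4204],
 [-0.4204, 1]]


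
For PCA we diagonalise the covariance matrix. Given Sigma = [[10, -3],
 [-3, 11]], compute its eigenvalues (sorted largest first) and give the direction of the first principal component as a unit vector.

Step 1 — characteristic polynomial of 2×2 Sigma:
  det(Sigma - λI) = λ² - trace · λ + det = 0.
  trace = 10 + 11 = 21, det = 10·11 - (-3)² = 101.
Step 2 — discriminant:
  Δ = trace² - 4·det = 441 - 404 = 37.
Step 3 — eigenvalues:
  λ = (trace ± √Δ)/2 = (21 ± 6.0828)/2,
  λ_1 = 13.5414,  λ_2 = 7.4586.

Step 4 — unit eigenvector for λ_1: solve (Sigma - λ_1 I)v = 0. First row:
  (10 - 13.5414)·v_x + (-3)·v_y = 0, i.e. (-3.5414)·v_x + (-3)·v_y = 0,
  so v ∝ (b, λ_1 - a) = (-3, 3.5414); multiply by -1 so the first entry is positive: u = (3, -3.5414).
  ||u|| = √((3)² + (-3.5414)²) = √(21.5414) ≈ 4.6413,
  v_1 = u/||u|| ≈ (0.6464, -0.763) (||v_1|| = 1).

λ_1 = 13.5414,  λ_2 = 7.4586;  v_1 ≈ (0.6464, -0.763)


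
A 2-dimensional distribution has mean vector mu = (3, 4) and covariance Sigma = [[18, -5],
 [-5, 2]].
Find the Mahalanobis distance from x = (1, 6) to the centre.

Step 1 — centre the observation: (x - mu) = (-2, 2).

Step 2 — invert Sigma. det(Sigma) = 18·2 - (-5)² = 11.
  Sigma^{-1} = (1/det) · [[d, -b], [-b, a]] = [[0.1818, 0.4545],
 [0.4545, 1.6364]].

Step 3 — form the quadratic (x - mu)^T · Sigma^{-1} · (x - mu):
  Sigma^{-1} · (x - mu) = (0.5455, 2.3636).
  (x - mu)^T · [Sigma^{-1} · (x - mu)] = (-2)·(0.5455) + (2)·(2.3636) = 3.6364.

Step 4 — take square root: d = √(3.6364) ≈ 1.9069.

d(x, mu) = √(3.6364) ≈ 1.9069


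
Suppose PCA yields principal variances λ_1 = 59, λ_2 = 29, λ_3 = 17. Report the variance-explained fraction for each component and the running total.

Step 1 — total variance = trace(Sigma) = Σ λ_i = 59 + 29 + 17 = 105.

Step 2 — fraction explained by component i = λ_i / Σ λ:
  PC1: 59/105 = 0.5619
  PC2: 29/105 = 0.2762
  PC3: 17/105 = 0.1619

Step 3 — cumulative fraction after k components = (λ_1 + ... + λ_k) / Σ λ:
  k = 1: 59/105 = 0.5619
  k = 2: (59 + 29)/105 = 88/105 = 0.8381
  k = 3: (59 + 29 + 17)/105 = 105/105 = 1

Summary (fraction, with percent):

explained: PC1 0.5619 (56.19%), PC2 0.2762 (27.62%), PC3 0.1619 (16.19%);  cumulative: 0.5619, 0.8381, 1


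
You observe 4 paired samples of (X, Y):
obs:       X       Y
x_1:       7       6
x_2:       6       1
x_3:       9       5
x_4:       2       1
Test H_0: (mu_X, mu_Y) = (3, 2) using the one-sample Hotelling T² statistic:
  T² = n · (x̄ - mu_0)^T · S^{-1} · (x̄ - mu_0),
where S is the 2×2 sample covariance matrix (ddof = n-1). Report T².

Step 1 — sample mean vector:
  mean(X) = (7 + 6 + 9 + 2) / 4 = 24/4 = 6
  mean(Y) = (6 + 1 + 5 + 1) / 4 = 13/4 = 3.25
  x̄ = (6, 3.25),  deviation x̄ - mu_0 = (6, 3.25) - (3, 2) = (3, 1.25).

Step 2 — sample covariance matrix, S[i,j] = (1/(n-1)) · Σ_k (x_{k,i} - mean_i) · (x_{k,j} - mean_j), divisor n-1 = 3:
  S[X,X] = ((1)·(1) + (0)·(0) + (3)·(3) + (-4)·(-4)) / 3 = 26/3 = 8.6667
  S[X,Y] = ((1)·(2.75) + (0)·(-2.25) + (3)·(1.75) + (-4)·(-2.25)) / 3 = 17/3 = 5.6667
  S[Y,Y] = ((2.75)·(2.75) + (-2.25)·(-2.25) + (1.75)·(1.75) + (-2.25)·(-2.25)) / 3 = 20.75/3 = 6.9167
  S = [[8.6667, 5.6667],
 [5.6667, 6.9167]].

Step 3 — invert S. det(S) = 8.6667·6.9167 - (5.6667)² = 27.8333.
  S^{-1} = (1/det) · [[d, -b], [-b, a]] = [[0.2485, -0.2036],
 [-0.2036, 0.3114]].

Step 4 — quadratic form (x̄ - mu_0)^T · S^{-1} · (x̄ - mu_0):
  S^{-1} · (x̄ - mu_0) = (0.491, -0.2216),
  (x̄ - mu_0)^T · [...] = (3)·(0.491) + (1.25)·(-0.2216) = 1.1961.

Step 5 — scale by n: T² = 4 · 1.1961 = 4.7844.

T² ≈ 4.7844
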